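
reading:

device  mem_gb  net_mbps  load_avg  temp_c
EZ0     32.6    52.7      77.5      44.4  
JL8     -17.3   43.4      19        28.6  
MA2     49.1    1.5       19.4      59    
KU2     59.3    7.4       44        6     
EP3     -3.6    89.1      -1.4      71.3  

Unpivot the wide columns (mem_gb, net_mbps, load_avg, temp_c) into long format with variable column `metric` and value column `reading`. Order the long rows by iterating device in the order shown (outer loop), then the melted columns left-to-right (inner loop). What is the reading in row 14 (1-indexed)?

7.4

20 rows total (5 × 4). Row 14: index ⌊(14-1)/4⌋ = 3 into device → KU2; (14-1) mod 4 = 1 into the melted columns → net_mbps.
So row 14 is (KU2, net_mbps, 7.4); reading = 7.4.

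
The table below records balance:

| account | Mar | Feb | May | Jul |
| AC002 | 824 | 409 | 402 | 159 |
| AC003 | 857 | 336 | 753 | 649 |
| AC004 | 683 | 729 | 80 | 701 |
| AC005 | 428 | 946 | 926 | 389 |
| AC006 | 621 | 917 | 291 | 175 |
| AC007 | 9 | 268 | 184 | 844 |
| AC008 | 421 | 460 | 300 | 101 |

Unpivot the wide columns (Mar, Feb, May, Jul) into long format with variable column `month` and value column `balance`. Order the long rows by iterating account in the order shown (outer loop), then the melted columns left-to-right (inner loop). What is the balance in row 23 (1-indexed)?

28 rows total (7 × 4). Row 23: index ⌊(23-1)/4⌋ = 5 into account → AC007; (23-1) mod 4 = 2 into the melted columns → May.
So row 23 is (AC007, May, 184); balance = 184.

184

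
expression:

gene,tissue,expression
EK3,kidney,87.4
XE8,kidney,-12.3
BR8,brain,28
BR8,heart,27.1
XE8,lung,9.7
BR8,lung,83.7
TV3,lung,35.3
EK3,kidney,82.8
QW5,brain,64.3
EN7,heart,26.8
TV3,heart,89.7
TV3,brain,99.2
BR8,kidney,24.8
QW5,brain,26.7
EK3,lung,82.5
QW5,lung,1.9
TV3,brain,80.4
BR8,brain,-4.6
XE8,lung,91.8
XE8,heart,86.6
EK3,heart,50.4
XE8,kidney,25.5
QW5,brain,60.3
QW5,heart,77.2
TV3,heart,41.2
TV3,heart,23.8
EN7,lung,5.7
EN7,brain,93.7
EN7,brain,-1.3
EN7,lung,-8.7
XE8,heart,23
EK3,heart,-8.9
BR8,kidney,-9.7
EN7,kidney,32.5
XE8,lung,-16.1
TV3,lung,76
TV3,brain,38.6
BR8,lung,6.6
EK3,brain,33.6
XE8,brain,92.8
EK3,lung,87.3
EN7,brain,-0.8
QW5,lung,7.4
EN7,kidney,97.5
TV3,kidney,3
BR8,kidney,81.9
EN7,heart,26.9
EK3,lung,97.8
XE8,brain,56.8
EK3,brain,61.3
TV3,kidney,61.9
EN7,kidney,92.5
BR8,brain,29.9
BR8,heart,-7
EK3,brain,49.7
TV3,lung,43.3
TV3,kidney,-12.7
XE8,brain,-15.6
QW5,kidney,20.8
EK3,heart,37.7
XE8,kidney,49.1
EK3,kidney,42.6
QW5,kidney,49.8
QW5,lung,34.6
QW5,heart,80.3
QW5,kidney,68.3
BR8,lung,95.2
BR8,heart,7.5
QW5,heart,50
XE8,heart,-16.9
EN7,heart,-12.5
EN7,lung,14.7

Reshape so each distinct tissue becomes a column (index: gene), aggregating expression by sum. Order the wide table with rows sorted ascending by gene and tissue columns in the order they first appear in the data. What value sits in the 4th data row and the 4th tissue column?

43.9

With rows sorted ascending by gene, row 4 is gene=QW5. tissue columns in first-appearance order: kidney, brain, heart, lung; column 4 is lung.
Long rows with gene=QW5, tissue=lung: 1.9 + 7.4 + 34.6 = 43.9.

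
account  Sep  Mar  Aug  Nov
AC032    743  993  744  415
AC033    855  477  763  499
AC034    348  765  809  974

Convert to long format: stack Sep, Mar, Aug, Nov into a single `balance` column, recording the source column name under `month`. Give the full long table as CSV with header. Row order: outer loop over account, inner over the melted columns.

Each (account, column) pair becomes one row: 3 × 4 = 12 rows.
For example, (AC032, Sep) → balance=743.

account,month,balance
AC032,Sep,743
AC032,Mar,993
AC032,Aug,744
AC032,Nov,415
AC033,Sep,855
AC033,Mar,477
AC033,Aug,763
AC033,Nov,499
AC034,Sep,348
AC034,Mar,765
AC034,Aug,809
AC034,Nov,974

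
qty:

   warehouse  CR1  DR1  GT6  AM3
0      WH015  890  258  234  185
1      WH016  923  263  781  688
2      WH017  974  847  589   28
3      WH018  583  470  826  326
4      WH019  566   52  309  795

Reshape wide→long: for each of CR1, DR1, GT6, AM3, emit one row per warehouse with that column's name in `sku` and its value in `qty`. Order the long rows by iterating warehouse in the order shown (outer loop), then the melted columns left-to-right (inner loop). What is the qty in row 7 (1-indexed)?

781

20 rows total (5 × 4). Row 7: index ⌊(7-1)/4⌋ = 1 into warehouse → WH016; (7-1) mod 4 = 2 into the melted columns → GT6.
So row 7 is (WH016, GT6, 781); qty = 781.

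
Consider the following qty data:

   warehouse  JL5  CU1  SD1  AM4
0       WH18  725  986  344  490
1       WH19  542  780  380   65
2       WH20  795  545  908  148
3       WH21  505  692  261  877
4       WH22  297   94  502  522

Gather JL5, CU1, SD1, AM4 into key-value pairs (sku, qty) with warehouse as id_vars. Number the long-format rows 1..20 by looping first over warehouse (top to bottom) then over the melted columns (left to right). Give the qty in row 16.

20 rows total (5 × 4). Row 16: index ⌊(16-1)/4⌋ = 3 into warehouse → WH21; (16-1) mod 4 = 3 into the melted columns → AM4.
So row 16 is (WH21, AM4, 877); qty = 877.

877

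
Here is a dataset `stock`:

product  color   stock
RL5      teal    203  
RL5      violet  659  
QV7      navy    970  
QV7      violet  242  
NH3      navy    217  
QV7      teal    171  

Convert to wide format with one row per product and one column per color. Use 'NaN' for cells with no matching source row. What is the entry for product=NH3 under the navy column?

The long row with product=NH3, color=navy has stock=217.

217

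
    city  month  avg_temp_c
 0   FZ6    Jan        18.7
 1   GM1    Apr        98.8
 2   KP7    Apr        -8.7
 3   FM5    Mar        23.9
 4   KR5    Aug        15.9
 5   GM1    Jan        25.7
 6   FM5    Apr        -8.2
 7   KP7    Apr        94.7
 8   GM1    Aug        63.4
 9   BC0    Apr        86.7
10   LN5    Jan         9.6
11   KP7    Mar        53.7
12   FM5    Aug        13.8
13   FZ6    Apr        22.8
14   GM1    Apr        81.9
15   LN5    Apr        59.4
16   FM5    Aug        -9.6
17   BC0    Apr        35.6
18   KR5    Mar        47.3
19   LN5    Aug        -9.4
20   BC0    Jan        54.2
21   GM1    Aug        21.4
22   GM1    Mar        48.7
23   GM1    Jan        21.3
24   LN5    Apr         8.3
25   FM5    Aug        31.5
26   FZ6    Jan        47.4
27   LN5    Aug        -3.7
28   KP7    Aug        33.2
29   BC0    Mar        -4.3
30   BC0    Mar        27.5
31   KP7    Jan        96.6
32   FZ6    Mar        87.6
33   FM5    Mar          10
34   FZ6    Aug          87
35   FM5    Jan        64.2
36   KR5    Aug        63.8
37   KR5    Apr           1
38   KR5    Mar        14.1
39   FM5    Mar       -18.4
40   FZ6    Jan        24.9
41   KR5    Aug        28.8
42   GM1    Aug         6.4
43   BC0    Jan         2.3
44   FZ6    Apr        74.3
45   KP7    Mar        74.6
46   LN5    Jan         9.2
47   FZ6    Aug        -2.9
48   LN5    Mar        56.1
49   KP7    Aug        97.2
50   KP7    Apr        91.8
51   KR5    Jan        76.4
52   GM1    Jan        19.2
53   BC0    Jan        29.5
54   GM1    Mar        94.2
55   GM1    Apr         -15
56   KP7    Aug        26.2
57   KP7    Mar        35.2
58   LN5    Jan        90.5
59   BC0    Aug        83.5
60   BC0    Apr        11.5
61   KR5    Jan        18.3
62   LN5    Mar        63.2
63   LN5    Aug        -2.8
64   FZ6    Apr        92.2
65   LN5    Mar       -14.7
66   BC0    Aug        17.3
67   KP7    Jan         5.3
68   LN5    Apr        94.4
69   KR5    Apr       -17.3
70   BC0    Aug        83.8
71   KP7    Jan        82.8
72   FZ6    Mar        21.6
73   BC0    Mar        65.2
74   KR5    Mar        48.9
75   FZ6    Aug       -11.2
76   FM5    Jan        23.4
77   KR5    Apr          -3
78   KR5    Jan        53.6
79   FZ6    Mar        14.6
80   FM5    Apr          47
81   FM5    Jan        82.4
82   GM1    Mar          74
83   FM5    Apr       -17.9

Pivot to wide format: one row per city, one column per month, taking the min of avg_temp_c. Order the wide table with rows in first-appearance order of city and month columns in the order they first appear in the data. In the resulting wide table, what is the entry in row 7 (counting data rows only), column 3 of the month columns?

With rows in first-appearance order of city, row 7 is city=LN5. month columns in first-appearance order: Jan, Apr, Mar, Aug; column 3 is Mar.
Long rows with city=LN5, month=Mar: min(56.1, 63.2, -14.7) = -14.7.

-14.7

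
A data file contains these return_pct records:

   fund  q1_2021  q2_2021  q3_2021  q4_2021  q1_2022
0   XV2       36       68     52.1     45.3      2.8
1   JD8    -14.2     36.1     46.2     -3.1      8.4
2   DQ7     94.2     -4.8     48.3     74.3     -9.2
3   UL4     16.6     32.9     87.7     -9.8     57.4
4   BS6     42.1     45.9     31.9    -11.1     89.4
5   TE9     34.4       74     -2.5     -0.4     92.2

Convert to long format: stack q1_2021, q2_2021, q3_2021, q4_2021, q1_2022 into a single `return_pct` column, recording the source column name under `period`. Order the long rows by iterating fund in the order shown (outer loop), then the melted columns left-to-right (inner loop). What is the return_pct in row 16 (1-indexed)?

16.6

30 rows total (6 × 5). Row 16: index ⌊(16-1)/5⌋ = 3 into fund → UL4; (16-1) mod 5 = 0 into the melted columns → q1_2021.
So row 16 is (UL4, q1_2021, 16.6); return_pct = 16.6.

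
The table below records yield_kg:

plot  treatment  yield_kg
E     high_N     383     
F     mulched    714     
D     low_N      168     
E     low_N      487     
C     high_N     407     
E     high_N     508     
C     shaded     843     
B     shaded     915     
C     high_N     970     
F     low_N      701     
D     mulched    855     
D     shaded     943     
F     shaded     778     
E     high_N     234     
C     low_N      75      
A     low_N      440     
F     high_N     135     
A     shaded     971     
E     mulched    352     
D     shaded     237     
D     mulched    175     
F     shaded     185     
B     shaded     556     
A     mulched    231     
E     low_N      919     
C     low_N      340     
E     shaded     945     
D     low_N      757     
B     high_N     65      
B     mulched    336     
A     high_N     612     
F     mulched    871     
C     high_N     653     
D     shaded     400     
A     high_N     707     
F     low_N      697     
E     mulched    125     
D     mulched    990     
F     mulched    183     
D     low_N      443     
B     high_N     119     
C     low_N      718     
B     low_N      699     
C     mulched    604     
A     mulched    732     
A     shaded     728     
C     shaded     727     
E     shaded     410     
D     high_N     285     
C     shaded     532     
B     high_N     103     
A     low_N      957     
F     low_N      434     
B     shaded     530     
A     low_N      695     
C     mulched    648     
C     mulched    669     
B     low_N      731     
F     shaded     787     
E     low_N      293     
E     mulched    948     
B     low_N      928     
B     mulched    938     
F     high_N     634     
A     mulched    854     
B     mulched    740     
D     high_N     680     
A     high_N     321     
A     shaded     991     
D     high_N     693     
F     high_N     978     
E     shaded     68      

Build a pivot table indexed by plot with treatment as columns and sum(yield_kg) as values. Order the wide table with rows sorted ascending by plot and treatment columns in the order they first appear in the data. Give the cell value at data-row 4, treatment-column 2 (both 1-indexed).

With rows sorted ascending by plot, row 4 is plot=D. treatment columns in first-appearance order: high_N, mulched, low_N, shaded; column 2 is mulched.
Long rows with plot=D, treatment=mulched: 855 + 175 + 990 = 2020.

2020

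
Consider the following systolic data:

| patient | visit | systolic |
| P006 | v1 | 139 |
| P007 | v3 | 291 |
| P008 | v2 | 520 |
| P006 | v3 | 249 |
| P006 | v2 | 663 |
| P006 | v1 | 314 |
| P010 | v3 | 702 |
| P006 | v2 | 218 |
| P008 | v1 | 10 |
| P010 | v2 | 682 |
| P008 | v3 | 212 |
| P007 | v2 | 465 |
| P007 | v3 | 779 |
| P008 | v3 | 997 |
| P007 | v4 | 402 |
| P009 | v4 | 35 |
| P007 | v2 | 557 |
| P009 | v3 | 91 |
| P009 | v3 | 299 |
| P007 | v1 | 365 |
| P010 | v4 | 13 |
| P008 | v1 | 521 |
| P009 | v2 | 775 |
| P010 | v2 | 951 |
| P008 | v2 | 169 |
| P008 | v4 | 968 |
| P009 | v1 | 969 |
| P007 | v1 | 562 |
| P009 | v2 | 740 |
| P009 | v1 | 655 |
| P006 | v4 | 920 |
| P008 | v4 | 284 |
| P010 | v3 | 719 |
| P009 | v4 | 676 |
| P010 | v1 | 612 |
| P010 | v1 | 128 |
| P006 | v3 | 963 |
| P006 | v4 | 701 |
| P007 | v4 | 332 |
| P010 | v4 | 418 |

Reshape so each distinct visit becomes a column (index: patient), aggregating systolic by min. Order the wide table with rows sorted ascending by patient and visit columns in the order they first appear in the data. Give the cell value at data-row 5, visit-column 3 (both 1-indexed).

682

With rows sorted ascending by patient, row 5 is patient=P010. visit columns in first-appearance order: v1, v3, v2, v4; column 3 is v2.
Long rows with patient=P010, visit=v2: min(682, 951) = 682.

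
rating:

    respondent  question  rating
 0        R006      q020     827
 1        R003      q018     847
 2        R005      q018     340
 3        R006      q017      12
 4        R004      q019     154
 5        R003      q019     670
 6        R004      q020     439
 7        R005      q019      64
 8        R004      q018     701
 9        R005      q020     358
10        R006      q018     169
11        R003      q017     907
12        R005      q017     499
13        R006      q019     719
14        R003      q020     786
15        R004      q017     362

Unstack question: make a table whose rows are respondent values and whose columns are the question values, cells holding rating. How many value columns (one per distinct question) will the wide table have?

4

4 distinct question values: q017, q018, q019, q020.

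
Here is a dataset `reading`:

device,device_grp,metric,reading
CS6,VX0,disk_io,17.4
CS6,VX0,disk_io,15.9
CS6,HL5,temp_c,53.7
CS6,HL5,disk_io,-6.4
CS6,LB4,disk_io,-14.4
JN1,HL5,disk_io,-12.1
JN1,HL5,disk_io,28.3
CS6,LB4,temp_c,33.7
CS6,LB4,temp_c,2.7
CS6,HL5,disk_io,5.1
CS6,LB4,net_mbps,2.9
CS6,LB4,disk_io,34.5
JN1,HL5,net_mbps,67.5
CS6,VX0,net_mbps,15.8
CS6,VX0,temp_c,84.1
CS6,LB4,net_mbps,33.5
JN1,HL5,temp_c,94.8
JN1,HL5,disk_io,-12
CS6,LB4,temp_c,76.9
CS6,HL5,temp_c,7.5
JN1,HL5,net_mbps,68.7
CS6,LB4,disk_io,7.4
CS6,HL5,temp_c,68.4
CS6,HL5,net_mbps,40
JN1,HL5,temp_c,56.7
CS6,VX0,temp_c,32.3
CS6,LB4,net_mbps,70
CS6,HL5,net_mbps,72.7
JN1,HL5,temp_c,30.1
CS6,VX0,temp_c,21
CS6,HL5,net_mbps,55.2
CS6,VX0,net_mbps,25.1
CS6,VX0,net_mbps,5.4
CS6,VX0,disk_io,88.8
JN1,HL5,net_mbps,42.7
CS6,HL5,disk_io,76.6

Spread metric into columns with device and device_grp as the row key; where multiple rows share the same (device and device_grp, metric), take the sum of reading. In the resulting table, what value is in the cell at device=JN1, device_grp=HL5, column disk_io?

4.2

Rows with device=JN1, device_grp=HL5 and metric=disk_io: reading values are -12.1, 28.3, -12.
-12.1 + 28.3 + -12 = 4.2.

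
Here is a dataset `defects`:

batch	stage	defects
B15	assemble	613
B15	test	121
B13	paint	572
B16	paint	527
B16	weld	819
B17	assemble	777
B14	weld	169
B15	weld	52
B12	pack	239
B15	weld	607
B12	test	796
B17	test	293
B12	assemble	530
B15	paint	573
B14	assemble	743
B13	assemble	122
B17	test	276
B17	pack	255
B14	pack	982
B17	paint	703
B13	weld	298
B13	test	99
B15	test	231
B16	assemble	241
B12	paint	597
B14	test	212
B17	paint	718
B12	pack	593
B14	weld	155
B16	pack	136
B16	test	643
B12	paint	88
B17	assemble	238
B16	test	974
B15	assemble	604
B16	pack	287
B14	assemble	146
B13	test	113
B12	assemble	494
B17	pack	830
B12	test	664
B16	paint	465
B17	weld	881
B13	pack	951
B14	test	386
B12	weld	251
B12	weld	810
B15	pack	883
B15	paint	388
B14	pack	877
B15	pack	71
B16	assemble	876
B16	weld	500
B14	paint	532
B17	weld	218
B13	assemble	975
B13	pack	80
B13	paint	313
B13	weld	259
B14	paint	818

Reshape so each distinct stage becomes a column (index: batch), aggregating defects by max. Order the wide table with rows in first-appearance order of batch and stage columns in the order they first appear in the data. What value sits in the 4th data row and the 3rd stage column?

With rows in first-appearance order of batch, row 4 is batch=B17. stage columns in first-appearance order: assemble, test, paint, weld, pack; column 3 is paint.
Long rows with batch=B17, stage=paint: max(703, 718) = 718.

718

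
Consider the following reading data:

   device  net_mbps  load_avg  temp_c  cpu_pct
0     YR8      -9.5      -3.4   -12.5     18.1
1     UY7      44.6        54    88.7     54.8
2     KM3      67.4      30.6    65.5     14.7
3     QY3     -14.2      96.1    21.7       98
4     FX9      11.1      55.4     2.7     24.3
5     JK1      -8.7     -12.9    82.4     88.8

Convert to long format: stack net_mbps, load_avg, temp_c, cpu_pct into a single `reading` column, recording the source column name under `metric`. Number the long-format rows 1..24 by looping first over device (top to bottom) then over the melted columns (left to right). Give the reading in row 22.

-12.9

24 rows total (6 × 4). Row 22: index ⌊(22-1)/4⌋ = 5 into device → JK1; (22-1) mod 4 = 1 into the melted columns → load_avg.
So row 22 is (JK1, load_avg, -12.9); reading = -12.9.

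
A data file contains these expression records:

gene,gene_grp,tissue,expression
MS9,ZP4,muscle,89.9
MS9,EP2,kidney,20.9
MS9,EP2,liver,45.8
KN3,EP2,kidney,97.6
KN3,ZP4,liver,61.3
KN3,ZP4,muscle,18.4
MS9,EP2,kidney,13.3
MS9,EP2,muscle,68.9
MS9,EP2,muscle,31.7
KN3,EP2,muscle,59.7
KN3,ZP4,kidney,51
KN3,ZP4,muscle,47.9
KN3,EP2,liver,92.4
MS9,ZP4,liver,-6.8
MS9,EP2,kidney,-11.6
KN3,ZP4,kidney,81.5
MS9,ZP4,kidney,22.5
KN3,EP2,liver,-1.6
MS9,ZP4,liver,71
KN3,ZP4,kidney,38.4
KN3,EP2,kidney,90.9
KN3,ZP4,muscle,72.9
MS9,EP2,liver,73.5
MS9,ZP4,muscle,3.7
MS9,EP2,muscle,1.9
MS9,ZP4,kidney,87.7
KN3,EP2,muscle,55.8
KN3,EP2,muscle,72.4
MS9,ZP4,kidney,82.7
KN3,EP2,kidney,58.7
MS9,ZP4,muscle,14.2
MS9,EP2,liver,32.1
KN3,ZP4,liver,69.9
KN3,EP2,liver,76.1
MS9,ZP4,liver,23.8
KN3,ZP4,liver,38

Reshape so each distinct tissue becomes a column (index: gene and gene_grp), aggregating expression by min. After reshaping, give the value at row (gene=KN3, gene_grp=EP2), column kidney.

Rows with gene=KN3, gene_grp=EP2 and tissue=kidney: expression values are 97.6, 90.9, 58.7.
min(97.6, 90.9, 58.7) = 58.7.

58.7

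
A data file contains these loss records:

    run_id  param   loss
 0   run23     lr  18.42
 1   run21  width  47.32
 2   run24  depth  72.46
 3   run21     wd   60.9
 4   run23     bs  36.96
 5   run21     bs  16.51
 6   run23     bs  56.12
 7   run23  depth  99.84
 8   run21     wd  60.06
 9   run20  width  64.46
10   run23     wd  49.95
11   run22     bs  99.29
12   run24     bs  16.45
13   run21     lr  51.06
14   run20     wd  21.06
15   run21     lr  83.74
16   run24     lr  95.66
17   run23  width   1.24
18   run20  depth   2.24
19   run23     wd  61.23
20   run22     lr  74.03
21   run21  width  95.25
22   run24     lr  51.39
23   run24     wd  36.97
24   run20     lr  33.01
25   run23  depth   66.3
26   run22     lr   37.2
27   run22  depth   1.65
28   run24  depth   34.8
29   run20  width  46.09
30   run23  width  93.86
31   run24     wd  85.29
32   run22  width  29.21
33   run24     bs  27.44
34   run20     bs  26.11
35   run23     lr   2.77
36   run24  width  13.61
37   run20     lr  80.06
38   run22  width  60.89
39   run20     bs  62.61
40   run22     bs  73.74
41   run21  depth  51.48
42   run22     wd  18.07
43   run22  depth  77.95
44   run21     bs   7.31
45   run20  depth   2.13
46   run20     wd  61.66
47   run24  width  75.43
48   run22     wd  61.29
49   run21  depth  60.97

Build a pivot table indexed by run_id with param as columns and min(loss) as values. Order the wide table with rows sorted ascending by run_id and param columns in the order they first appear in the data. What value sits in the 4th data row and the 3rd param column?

With rows sorted ascending by run_id, row 4 is run_id=run23. param columns in first-appearance order: lr, width, depth, wd, bs; column 3 is depth.
Long rows with run_id=run23, param=depth: min(99.84, 66.3) = 66.3.

66.3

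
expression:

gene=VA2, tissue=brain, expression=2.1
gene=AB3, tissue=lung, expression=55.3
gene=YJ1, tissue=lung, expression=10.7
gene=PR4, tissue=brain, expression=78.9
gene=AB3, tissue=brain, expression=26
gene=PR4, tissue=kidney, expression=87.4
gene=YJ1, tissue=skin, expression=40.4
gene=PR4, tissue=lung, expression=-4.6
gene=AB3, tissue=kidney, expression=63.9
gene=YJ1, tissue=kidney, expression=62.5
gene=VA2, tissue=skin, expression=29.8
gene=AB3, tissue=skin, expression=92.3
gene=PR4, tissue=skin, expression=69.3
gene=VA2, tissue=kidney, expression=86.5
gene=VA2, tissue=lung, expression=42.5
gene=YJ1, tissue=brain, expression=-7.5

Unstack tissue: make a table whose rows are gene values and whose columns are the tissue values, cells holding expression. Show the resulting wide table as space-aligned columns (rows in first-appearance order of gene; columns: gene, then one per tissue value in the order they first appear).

gene  brain  lung  kidney  skin
VA2   2.1    42.5  86.5    29.8
AB3   26     55.3  63.9    92.3
YJ1   -7.5   10.7  62.5    40.4
PR4   78.9   -4.6  87.4    69.3

Columns: gene plus the 4 distinct tissue values (brain, lung, kidney, skin).
For example, row VA2 column brain takes expression=2.1 from the long row (VA2, brain).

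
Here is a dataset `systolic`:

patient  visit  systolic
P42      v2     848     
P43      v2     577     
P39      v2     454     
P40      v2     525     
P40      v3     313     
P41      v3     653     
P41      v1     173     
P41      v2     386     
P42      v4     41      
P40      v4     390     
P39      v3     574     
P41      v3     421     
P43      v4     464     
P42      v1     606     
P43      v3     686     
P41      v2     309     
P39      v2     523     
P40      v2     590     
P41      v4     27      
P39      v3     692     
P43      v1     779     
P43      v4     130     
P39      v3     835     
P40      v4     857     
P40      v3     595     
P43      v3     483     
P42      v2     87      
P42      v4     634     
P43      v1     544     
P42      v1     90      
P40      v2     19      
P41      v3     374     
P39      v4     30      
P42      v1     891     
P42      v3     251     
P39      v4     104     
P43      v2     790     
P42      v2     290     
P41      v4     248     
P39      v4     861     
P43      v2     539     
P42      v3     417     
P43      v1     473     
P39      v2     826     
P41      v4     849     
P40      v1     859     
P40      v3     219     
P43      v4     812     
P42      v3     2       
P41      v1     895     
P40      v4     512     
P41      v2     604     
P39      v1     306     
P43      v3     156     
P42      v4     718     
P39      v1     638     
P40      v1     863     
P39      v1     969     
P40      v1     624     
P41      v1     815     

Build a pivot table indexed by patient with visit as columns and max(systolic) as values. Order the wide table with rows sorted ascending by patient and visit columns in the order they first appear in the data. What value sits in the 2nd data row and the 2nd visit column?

595

With rows sorted ascending by patient, row 2 is patient=P40. visit columns in first-appearance order: v2, v3, v1, v4; column 2 is v3.
Long rows with patient=P40, visit=v3: max(313, 595, 219) = 595.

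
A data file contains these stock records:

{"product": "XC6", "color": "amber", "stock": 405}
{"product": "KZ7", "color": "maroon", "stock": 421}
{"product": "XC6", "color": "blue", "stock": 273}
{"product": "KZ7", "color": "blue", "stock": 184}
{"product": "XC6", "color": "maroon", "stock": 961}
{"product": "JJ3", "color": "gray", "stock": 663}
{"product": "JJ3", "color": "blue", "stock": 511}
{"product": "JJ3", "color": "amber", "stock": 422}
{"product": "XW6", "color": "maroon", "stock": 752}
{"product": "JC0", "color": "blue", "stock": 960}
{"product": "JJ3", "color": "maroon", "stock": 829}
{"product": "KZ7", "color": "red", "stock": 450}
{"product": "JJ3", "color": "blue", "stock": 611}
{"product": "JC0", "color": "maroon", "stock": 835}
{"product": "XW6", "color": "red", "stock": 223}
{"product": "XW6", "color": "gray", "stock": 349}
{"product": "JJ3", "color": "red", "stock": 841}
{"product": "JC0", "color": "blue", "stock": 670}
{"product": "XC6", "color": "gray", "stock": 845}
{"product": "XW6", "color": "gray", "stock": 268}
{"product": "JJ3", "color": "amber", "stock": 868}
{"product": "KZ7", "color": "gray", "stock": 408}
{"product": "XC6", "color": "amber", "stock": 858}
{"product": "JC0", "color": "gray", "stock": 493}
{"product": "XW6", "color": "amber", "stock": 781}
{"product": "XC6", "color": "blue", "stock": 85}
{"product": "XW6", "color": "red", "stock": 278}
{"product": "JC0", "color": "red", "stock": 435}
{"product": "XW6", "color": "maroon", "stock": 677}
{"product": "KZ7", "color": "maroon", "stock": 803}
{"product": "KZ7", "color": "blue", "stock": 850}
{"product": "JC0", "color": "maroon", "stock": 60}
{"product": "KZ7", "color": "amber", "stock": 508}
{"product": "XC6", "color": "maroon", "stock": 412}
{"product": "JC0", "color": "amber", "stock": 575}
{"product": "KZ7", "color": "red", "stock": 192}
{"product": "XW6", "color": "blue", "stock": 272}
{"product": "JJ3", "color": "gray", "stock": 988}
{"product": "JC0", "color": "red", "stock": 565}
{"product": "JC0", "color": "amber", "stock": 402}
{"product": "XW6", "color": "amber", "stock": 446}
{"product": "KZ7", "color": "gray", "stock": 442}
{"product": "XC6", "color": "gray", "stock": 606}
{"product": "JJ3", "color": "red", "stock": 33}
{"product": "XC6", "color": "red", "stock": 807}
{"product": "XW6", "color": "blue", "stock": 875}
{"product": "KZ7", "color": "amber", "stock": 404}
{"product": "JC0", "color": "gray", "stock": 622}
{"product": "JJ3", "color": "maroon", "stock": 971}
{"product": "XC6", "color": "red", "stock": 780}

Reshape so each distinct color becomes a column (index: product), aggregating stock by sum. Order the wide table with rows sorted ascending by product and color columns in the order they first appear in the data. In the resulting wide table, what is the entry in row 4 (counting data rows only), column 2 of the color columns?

With rows sorted ascending by product, row 4 is product=XC6. color columns in first-appearance order: amber, maroon, blue, gray, red; column 2 is maroon.
Long rows with product=XC6, color=maroon: 961 + 412 = 1373.

1373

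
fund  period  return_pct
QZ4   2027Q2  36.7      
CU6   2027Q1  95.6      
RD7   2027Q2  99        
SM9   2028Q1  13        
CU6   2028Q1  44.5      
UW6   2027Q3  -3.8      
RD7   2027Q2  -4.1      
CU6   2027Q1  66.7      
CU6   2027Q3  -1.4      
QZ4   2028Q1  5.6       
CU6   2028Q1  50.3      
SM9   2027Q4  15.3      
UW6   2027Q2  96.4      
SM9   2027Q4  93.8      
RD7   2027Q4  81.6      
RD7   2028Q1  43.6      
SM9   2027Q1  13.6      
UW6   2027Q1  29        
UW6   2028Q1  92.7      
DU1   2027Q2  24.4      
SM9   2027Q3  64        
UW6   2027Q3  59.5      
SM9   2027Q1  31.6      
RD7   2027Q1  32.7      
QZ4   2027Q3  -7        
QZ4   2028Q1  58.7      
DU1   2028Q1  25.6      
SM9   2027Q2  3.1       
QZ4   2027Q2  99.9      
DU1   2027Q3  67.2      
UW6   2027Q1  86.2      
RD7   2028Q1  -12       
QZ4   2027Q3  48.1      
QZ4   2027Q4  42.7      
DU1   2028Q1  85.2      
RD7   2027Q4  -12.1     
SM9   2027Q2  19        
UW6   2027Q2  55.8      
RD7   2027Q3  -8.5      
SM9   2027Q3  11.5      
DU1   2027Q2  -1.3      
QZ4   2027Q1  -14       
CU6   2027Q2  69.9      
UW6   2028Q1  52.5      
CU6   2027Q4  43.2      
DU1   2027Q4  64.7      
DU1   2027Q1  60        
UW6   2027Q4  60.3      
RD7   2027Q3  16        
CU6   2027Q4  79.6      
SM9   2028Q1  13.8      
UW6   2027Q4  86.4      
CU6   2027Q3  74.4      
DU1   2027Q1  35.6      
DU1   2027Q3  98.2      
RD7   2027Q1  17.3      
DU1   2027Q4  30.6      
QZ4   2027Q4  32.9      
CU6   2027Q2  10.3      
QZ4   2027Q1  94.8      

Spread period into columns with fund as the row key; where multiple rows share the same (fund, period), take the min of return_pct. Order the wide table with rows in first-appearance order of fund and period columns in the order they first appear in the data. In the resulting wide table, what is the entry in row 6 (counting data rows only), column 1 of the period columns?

-1.3

With rows in first-appearance order of fund, row 6 is fund=DU1. period columns in first-appearance order: 2027Q2, 2027Q1, 2028Q1, 2027Q3, 2027Q4; column 1 is 2027Q2.
Long rows with fund=DU1, period=2027Q2: min(24.4, -1.3) = -1.3.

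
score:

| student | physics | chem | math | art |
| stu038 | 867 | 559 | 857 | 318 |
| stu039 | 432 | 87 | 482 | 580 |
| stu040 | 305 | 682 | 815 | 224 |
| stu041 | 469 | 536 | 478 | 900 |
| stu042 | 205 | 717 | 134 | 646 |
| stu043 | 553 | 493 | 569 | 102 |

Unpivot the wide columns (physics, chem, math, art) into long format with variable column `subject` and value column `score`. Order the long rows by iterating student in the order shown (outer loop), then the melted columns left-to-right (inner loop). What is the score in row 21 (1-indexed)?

553

24 rows total (6 × 4). Row 21: index ⌊(21-1)/4⌋ = 5 into student → stu043; (21-1) mod 4 = 0 into the melted columns → physics.
So row 21 is (stu043, physics, 553); score = 553.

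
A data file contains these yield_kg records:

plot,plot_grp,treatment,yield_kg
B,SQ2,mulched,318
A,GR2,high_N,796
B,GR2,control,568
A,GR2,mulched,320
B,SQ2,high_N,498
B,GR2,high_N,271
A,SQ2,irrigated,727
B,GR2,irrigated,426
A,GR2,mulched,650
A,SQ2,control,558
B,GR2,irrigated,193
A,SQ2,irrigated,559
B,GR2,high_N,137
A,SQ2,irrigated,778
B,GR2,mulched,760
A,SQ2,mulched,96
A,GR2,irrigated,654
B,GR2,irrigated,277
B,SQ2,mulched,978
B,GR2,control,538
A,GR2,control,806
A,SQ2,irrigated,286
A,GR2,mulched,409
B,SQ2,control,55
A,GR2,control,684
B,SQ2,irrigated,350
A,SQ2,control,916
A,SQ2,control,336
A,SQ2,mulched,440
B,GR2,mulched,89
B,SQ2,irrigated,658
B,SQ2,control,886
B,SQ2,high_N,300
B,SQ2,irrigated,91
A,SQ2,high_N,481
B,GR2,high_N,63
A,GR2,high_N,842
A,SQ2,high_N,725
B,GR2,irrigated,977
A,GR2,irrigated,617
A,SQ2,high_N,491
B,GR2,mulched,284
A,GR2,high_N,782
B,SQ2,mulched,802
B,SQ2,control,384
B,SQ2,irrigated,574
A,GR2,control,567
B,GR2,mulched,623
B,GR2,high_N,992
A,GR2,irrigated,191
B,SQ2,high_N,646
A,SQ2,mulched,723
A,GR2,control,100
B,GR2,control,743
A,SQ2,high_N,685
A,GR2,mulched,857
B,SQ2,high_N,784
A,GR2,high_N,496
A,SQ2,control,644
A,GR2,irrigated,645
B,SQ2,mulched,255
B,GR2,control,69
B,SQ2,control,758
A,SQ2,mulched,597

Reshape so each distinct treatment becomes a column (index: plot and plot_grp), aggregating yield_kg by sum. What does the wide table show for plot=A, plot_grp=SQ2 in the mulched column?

1856

Rows with plot=A, plot_grp=SQ2 and treatment=mulched: yield_kg values are 96, 440, 723, 597.
96 + 440 + 723 + 597 = 1856.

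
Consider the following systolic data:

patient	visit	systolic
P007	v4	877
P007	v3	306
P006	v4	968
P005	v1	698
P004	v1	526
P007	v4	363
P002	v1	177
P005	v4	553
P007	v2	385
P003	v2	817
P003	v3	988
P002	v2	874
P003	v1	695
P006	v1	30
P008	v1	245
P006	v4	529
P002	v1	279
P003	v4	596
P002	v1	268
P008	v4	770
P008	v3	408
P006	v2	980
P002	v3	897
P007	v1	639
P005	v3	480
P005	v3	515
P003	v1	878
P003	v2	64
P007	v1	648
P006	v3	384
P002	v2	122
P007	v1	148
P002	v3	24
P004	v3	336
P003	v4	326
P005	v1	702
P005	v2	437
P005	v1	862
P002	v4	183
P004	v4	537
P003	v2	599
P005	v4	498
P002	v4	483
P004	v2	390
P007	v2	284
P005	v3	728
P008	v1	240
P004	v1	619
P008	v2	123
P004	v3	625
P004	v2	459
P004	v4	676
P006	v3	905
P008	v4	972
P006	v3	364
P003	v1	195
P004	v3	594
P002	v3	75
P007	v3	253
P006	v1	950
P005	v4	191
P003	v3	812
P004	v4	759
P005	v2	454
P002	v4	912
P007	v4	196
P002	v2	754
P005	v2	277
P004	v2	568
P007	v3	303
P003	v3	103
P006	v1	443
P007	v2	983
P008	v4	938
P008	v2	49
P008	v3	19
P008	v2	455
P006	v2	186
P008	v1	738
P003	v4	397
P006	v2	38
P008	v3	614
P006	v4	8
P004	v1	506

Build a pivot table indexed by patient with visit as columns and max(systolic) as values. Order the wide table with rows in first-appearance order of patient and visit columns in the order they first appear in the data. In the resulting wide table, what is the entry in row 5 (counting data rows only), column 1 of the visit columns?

912

With rows in first-appearance order of patient, row 5 is patient=P002. visit columns in first-appearance order: v4, v3, v1, v2; column 1 is v4.
Long rows with patient=P002, visit=v4: max(183, 483, 912) = 912.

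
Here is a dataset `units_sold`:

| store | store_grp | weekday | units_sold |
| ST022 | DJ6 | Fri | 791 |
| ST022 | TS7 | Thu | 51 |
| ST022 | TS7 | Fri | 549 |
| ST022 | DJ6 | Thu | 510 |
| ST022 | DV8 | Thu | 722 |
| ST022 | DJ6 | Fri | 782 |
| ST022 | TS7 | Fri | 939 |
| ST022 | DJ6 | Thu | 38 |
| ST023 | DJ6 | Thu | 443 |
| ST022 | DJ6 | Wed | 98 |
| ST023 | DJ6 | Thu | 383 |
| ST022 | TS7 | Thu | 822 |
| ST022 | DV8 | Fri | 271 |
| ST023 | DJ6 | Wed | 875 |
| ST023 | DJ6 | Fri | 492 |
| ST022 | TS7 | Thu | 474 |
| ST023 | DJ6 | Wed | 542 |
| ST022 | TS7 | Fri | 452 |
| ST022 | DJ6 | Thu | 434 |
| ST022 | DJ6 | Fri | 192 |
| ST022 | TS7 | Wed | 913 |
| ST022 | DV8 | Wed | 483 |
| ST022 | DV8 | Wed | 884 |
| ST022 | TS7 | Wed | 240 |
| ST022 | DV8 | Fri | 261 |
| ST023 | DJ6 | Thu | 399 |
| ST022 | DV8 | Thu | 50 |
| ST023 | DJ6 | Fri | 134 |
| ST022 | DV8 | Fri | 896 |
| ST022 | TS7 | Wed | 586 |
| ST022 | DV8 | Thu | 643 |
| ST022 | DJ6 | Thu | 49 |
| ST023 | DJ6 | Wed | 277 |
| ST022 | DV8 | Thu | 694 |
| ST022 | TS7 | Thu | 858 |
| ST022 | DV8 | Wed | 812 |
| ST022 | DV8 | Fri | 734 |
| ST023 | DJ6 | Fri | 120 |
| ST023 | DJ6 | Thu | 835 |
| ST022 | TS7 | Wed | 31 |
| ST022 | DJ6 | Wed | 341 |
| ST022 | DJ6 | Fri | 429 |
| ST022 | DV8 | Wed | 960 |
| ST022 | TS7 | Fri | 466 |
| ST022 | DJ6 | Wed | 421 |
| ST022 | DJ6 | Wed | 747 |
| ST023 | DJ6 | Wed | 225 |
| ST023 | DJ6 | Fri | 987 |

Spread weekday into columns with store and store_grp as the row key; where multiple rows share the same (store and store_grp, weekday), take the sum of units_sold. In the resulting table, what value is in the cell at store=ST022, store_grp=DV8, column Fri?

2162

Rows with store=ST022, store_grp=DV8 and weekday=Fri: units_sold values are 271, 261, 896, 734.
271 + 261 + 896 + 734 = 2162.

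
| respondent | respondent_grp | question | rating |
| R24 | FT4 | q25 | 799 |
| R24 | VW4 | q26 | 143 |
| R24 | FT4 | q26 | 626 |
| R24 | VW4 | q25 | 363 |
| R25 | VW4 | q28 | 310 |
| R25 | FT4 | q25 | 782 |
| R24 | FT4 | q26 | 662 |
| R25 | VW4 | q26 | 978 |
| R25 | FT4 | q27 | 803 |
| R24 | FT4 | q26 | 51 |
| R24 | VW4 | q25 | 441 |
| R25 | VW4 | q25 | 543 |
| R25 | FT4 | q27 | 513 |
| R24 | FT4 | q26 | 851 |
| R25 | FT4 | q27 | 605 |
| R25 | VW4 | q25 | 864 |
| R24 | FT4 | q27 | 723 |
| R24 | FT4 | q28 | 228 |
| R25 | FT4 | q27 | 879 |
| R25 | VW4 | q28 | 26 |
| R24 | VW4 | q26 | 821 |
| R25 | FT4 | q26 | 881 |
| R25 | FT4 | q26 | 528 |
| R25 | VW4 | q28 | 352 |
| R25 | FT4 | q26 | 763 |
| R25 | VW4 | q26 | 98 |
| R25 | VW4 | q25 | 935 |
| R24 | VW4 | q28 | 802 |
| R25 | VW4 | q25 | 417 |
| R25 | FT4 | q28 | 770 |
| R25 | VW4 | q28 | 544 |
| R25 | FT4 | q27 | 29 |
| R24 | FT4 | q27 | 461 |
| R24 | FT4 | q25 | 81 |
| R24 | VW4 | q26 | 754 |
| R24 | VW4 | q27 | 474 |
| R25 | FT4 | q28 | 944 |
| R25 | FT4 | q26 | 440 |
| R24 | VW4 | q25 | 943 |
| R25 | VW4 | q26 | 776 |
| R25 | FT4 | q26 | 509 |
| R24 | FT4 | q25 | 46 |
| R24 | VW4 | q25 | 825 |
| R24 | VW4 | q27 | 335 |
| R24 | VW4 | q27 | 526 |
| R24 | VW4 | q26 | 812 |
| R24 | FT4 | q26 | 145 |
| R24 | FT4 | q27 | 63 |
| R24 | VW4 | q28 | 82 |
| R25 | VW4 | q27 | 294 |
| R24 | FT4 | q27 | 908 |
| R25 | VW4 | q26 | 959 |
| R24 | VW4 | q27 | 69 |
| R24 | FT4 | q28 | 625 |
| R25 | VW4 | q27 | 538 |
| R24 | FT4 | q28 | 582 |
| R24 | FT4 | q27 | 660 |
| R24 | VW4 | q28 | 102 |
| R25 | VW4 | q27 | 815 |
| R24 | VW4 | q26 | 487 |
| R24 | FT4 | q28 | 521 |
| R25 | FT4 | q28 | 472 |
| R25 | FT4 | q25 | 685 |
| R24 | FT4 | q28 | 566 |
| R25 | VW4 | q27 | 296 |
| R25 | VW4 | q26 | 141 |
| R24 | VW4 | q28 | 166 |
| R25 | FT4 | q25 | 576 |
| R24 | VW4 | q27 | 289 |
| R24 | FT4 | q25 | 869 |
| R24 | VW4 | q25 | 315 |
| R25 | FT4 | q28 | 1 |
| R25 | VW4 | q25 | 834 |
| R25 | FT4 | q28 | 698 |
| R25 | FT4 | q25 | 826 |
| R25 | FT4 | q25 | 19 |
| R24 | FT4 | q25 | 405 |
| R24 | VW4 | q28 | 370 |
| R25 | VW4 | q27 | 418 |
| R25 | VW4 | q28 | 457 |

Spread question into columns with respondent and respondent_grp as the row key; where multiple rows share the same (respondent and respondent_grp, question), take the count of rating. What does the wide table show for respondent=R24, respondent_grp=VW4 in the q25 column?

5

Rows with respondent=R24, respondent_grp=VW4 and question=q25: rating values are 363, 441, 943, 825, 315.
5 rows match — count = 5.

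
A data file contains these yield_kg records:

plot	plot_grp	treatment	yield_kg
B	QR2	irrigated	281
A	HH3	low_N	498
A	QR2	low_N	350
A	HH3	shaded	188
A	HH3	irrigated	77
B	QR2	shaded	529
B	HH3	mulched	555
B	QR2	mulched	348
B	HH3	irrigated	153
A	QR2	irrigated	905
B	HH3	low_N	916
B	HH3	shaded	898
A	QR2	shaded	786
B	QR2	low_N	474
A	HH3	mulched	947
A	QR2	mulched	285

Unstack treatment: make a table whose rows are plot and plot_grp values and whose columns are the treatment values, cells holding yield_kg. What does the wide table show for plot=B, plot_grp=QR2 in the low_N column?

Wide layout: rows indexed by plot and plot_grp, columns are the 4 distinct treatment values (irrigated, low_N, shaded, mulched).
Cell (plot=B, plot_grp=QR2, treatment=low_N) draws from the long row where plot=B, plot_grp=QR2 and treatment=low_N, which has yield_kg=474.

474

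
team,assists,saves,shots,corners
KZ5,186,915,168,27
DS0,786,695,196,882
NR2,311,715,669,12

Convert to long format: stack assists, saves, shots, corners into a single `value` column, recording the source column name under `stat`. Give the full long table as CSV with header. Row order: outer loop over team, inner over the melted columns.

team,stat,value
KZ5,assists,186
KZ5,saves,915
KZ5,shots,168
KZ5,corners,27
DS0,assists,786
DS0,saves,695
DS0,shots,196
DS0,corners,882
NR2,assists,311
NR2,saves,715
NR2,shots,669
NR2,corners,12

Each (team, column) pair becomes one row: 3 × 4 = 12 rows.
For example, (KZ5, assists) → value=186.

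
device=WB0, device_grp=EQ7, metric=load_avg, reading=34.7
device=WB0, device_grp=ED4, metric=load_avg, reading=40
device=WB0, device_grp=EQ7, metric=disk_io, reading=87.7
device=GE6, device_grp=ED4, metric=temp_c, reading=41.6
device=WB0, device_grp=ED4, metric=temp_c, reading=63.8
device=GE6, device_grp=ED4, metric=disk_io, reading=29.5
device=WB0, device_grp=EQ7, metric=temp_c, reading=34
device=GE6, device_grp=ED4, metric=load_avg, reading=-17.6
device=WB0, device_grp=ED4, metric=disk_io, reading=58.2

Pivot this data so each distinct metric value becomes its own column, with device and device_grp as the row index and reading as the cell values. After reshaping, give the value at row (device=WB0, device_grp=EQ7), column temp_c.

Wide layout: rows indexed by device and device_grp, columns are the 3 distinct metric values (load_avg, disk_io, temp_c).
Cell (device=WB0, device_grp=EQ7, metric=temp_c) draws from the long row where device=WB0, device_grp=EQ7 and metric=temp_c, which has reading=34.

34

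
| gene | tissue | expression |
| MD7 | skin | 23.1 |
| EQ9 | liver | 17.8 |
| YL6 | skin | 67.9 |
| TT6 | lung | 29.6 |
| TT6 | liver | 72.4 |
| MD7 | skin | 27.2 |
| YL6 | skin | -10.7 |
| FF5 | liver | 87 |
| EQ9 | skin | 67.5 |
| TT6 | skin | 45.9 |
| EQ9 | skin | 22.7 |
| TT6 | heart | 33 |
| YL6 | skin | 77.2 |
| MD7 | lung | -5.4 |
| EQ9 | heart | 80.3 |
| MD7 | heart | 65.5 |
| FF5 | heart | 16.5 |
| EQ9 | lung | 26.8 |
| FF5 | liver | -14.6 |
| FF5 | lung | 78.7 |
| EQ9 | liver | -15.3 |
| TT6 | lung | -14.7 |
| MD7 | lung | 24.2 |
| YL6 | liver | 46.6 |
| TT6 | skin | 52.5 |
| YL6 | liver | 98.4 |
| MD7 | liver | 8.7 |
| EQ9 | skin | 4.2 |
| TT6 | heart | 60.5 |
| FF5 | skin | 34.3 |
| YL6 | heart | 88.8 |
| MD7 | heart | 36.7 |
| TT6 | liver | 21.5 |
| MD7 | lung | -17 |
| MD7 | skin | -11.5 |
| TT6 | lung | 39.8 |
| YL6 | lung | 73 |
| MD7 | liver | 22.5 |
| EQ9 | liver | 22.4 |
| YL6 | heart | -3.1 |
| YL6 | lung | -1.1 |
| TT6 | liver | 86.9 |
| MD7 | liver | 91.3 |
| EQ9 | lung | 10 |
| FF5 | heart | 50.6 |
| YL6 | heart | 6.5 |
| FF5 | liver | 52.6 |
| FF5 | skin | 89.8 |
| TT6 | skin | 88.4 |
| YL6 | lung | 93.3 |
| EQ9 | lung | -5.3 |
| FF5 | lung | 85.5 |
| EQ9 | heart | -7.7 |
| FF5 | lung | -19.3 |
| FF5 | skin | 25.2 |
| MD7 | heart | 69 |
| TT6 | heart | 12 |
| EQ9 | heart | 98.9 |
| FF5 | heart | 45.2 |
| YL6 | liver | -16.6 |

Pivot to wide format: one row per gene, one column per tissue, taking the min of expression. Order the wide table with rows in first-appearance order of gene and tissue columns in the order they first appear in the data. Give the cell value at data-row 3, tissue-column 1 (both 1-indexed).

With rows in first-appearance order of gene, row 3 is gene=YL6. tissue columns in first-appearance order: skin, liver, lung, heart; column 1 is skin.
Long rows with gene=YL6, tissue=skin: min(67.9, -10.7, 77.2) = -10.7.

-10.7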